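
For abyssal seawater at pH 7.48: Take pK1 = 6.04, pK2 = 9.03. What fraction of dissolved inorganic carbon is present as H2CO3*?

α₀ = 0.0341

α₀ = 1 / (1 + K1/[H⁺] + K1K2/[H⁺]²) = 1 / (1 + 10^+1.44 + 10^-0.11)
   = 1 / (1 + 27.542 + 0.77625) = 1/29.319 = 0.03411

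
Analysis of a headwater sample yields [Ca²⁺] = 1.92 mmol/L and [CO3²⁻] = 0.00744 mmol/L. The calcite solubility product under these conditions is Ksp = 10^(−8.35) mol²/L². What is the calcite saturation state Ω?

Ksp = 10^(−8.35) = 4.467×10^-9
Ω = [Ca²⁺][CO3²⁻]/Ksp = (1.92×10^-3)(0.00744×10^-3) / 4.467×10^-9 = 3.20

Ω = 3.20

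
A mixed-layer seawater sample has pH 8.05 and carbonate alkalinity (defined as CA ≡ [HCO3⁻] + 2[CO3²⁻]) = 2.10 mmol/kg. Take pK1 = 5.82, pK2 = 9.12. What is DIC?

CA = [HCO3⁻] + 2[CO3²⁻] = (α₁ + 2α₂)·DIC
At pH 8.05: [H⁺]/K1 = 10^-2.23 = 0.0058884, K2/[H⁺] = 10^-1.07 = 0.085114
α₁ = 1/(1 + 0.0058884 + 0.085114) = 1/1.0910 = 0.9166; α₂ = α₁·K2/[H⁺] = 0.07801
α₁ + 2α₂ = 1.0726
DIC = CA / (α₁ + 2α₂) = 2.10 / 1.0726 = 1.96 mmol/kg

DIC = 1.96 mmol/kg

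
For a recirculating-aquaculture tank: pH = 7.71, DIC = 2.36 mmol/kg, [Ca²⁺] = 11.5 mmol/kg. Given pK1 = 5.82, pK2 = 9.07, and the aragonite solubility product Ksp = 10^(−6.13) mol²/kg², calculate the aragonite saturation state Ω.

α₂ = 1 / (1 + [H⁺]/K2 + [H⁺]²/(K1K2)) = 1 / (1 + 10^+1.36 + 10^-0.53)
   = 1 / (1 + 22.909 + 0.29512) = 1/24.204 = 0.04132
[CO3²⁻] = α₂ × DIC = 0.04132 × 2.36 = 0.09751 mmol/kg
Ksp = 10^(−6.13) = 7.413×10^-7
Ω = [Ca²⁺][CO3²⁻]/Ksp = (11.5×10^-3)(9.751×10^-5) / 7.413×10^-7 = 1.51

Ω = 1.51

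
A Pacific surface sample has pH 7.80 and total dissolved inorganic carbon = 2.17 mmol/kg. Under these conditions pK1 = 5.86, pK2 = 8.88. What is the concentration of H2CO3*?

[CO2*] = 0.0228 mmol/kg

α₀ = 1 / (1 + K1/[H⁺] + K1K2/[H⁺]²) = 1 / (1 + 10^+1.94 + 10^+0.86)
   = 1 / (1 + 87.096 + 7.2444) = 1/95.341 = 0.01049
[CO2*] = α₀ × DIC = 0.01049 × 2.17 = 0.0228 mmol/kg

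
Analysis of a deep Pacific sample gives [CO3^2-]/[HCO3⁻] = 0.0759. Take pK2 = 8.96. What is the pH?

From K2 = [H⁺][CO3^2-]/[HCO3⁻]:  pH = pK2 + log₁₀([CO3^2-]/[HCO3⁻])
log₁₀(0.0759) = -1.120
pH = 8.96 + (-1.120) = 7.84

pH = 7.84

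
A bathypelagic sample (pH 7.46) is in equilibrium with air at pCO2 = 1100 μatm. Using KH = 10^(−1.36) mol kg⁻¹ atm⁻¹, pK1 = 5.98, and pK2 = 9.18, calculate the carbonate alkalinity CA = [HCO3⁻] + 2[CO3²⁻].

CA = 1.51 mmol/kg

[CO2*] = KH · pCO2 = 10^(−1.36) × 1100×10^-6 = 4.802×10^-5 mol/kg
α₀ = 1/(1 + K1/[H⁺] + K1K2/[H⁺]²) = 1/(1 + 10^+1.48 + 10^-0.24) = 0.03147
DIC = [CO2*]/α₀ = 4.802×10^-5 / 0.03147 = 1.526 mmol/kg
CA = (α₁ + 2α₂)·DIC = (0.9504 + 2×0.01811) × 1.526 = 1.51 mmol/kg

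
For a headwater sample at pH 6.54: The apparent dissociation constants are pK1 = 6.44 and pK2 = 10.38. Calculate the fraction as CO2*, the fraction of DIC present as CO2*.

α₀ = 1 / (1 + K1/[H⁺] + K1K2/[H⁺]²) = 1 / (1 + 10^+0.10 + 10^-3.74)
   = 1 / (1 + 1.2589 + 0.00018197) = 1/2.2591 = 0.4427

α₀ = 0.443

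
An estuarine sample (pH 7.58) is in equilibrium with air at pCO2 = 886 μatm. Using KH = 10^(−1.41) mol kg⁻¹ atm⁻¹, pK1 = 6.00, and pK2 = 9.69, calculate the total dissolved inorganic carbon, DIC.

[CO2*] = KH · pCO2 = 10^(−1.41) × 886×10^-6 = 3.447×10^-5 mol/kg
α₀ = 1/(1 + K1/[H⁺] + K1K2/[H⁺]²) = 1/(1 + 10^+1.58 + 10^-0.53) = 0.02544
DIC = [CO2*]/α₀ = 3.447×10^-5 / 0.02544 = 1.36 mmol/kg

DIC = 1.36 mmol/kg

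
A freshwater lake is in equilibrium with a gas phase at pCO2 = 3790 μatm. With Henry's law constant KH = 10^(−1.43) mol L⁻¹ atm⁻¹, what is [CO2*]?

KH = 10^(−1.43) = 3.715×10^-2 mol L⁻¹ atm⁻¹
[CO2*] = KH · pCO2 = 3.715×10^-2 × 3790×10^-6 atm = 1.41×10^-4 mol/L

[CO2*] = 141 μmol/L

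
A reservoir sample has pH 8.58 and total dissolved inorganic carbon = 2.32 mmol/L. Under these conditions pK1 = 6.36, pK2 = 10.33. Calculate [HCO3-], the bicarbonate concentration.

α₁ = 1 / (1 + [H⁺]/K1 + K2/[H⁺]) = 1 / (1 + 10^-2.22 + 10^-1.75)
   = 1 / (1 + 0.0060256 + 0.017783) = 1/1.0238 = 0.9767
[HCO3⁻] = α₁ × DIC = 0.9767 × 2.32 = 2.27 mmol/L

[HCO3⁻] = 2.27 mmol/L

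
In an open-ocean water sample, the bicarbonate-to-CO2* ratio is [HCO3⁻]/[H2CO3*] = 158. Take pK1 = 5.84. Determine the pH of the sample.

pH = 8.04

From K1 = [H⁺][HCO3⁻]/[H2CO3*]:  pH = pK1 + log₁₀([HCO3⁻]/[H2CO3*])
log₁₀(158) = +2.199
pH = 5.84 + (+2.199) = 8.04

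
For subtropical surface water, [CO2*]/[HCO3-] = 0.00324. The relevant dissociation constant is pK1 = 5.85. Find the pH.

From K1 = [H⁺][HCO3-]/[CO2*]:  pH = pK1 − log₁₀([CO2*]/[HCO3-])
log₁₀(0.00324) = -2.489
pH = 5.85 − (-2.489) = 8.34

pH = 8.34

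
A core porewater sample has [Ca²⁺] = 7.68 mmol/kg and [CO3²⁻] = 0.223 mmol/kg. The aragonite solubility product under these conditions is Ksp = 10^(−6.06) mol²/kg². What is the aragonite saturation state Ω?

Ω = 1.97

Ksp = 10^(−6.06) = 8.710×10^-7
Ω = [Ca²⁺][CO3²⁻]/Ksp = (7.68×10^-3)(0.223×10^-3) / 8.710×10^-7 = 1.97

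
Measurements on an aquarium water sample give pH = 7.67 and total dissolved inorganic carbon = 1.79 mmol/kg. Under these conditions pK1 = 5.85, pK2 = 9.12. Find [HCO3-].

[HCO3⁻] = 1.70 mmol/kg

α₁ = 1 / (1 + [H⁺]/K1 + K2/[H⁺]) = 1 / (1 + 10^-1.82 + 10^-1.45)
   = 1 / (1 + 0.015136 + 0.035481) = 1/1.0506 = 0.9518
[HCO3⁻] = α₁ × DIC = 0.9518 × 1.79 = 1.70 mmol/kg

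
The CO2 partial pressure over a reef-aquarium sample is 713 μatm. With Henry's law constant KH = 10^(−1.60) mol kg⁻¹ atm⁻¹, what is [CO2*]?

[CO2*] = 17.9 μmol/kg

KH = 10^(−1.60) = 2.512×10^-2 mol kg⁻¹ atm⁻¹
[CO2*] = KH · pCO2 = 2.512×10^-2 × 713×10^-6 atm = 1.79×10^-5 mol/kg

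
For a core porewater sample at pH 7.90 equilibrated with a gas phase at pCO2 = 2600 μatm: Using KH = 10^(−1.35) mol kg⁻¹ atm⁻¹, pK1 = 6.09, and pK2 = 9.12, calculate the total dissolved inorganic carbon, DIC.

DIC = 8.07 mmol/kg

[CO2*] = KH · pCO2 = 10^(−1.35) × 2600×10^-6 = 1.161×10^-4 mol/kg
α₀ = 1/(1 + K1/[H⁺] + K1K2/[H⁺]²) = 1/(1 + 10^+1.81 + 10^+0.59) = 0.01440
DIC = [CO2*]/α₀ = 1.161×10^-4 / 0.01440 = 8.07 mmol/kg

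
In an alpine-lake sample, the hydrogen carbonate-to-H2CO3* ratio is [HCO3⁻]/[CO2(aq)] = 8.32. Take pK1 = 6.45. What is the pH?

pH = 7.37

From K1 = [H⁺][HCO3⁻]/[CO2(aq)]:  pH = pK1 + log₁₀([HCO3⁻]/[CO2(aq)])
log₁₀(8.32) = +0.920
pH = 6.45 + (+0.920) = 7.37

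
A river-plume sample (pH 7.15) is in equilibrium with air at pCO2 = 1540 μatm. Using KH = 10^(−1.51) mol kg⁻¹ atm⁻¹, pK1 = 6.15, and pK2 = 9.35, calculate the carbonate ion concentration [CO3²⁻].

[CO3²⁻] = 3.00 μmol/kg

[CO2*] = KH · pCO2 = 10^(−1.51) × 1540×10^-6 = 4.759×10^-5 mol/kg
α₀ = 1/(1 + K1/[H⁺] + K1K2/[H⁺]²) = 1/(1 + 10^+1.00 + 10^-1.20) = 0.09039
DIC = [CO2*]/α₀ = 4.759×10^-5 / 0.09039 = 0.5265 mmol/kg
[CO3²⁻] = α₂·DIC; α₂ = 0.005703, so [CO3²⁻] = 0.005703 × 0.5265 = 0.00300 mmol/kg = 3.00 μmol/kg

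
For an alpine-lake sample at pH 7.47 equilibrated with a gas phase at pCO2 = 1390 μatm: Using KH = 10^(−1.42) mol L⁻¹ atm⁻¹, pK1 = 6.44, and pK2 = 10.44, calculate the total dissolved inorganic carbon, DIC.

[CO2*] = KH · pCO2 = 10^(−1.42) × 1390×10^-6 = 5.285×10^-5 mol/L
α₀ = 1/(1 + K1/[H⁺] + K1K2/[H⁺]²) = 1/(1 + 10^+1.03 + 10^-1.94) = 0.08528
DIC = [CO2*]/α₀ = 5.285×10^-5 / 0.08528 = 0.620 mmol/L

DIC = 0.620 mmol/L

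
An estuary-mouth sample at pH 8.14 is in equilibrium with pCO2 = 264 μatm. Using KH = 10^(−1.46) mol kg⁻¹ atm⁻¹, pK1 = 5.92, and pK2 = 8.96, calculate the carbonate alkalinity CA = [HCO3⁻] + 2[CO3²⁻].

CA = 1.98 mmol/kg

[CO2*] = KH · pCO2 = 10^(−1.46) × 264×10^-6 = 9.154×10^-6 mol/kg
α₀ = 1/(1 + K1/[H⁺] + K1K2/[H⁺]²) = 1/(1 + 10^+2.22 + 10^+1.40) = 0.005206
DIC = [CO2*]/α₀ = 9.154×10^-6 / 0.005206 = 1.758 mmol/kg
CA = (α₁ + 2α₂)·DIC = (0.8640 + 2×0.1308) × 1.758 = 1.98 mmol/kg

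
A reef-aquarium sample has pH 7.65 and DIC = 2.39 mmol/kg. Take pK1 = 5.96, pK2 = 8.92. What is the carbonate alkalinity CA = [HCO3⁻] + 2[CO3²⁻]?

CA = 2.46 mmol/kg

CA = [HCO3⁻] + 2[CO3²⁻] = (α₁ + 2α₂)·DIC
At pH 7.65: [H⁺]/K1 = 10^-1.69 = 0.020417, K2/[H⁺] = 10^-1.27 = 0.053703
α₁ = 1/(1 + 0.020417 + 0.053703) = 1/1.0741 = 0.9310; α₂ = α₁·K2/[H⁺] = 0.05000
α₁ + 2α₂ = 1.0310
CA = 1.0310 × 2.39 = 2.46 mmol/kg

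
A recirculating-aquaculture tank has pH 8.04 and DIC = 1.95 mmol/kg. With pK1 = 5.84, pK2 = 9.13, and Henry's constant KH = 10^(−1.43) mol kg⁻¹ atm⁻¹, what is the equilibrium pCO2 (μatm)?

α₀ = 1 / (1 + K1/[H⁺] + K1K2/[H⁺]²) = 1 / (1 + 10^+2.20 + 10^+1.11)
   = 1 / (1 + 158.49 + 12.882) = 1/172.37 = 0.005801
[CO2*] = α₀ × DIC = 0.005801 × 1.95 = 0.01131 mmol/kg = 11.31 μmol/kg
pCO2 = [CO2*]/KH = 1.131×10^-5 / 3.715×10^-2 = 304 μatm

pCO2 = 304 μatm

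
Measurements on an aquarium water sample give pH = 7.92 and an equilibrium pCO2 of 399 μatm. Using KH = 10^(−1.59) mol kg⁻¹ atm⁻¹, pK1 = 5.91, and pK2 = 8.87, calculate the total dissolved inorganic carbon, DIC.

DIC = 1.18 mmol/kg

[CO2*] = KH · pCO2 = 10^(−1.59) × 399×10^-6 = 1.026×10^-5 mol/kg
α₀ = 1/(1 + K1/[H⁺] + K1K2/[H⁺]²) = 1/(1 + 10^+2.01 + 10^+1.06) = 0.008710
DIC = [CO2*]/α₀ = 1.026×10^-5 / 0.008710 = 1.18 mmol/kg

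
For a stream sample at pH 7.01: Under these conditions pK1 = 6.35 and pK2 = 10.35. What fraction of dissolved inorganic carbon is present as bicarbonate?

α₁ = 0.820

α₁ = 1 / (1 + [H⁺]/K1 + K2/[H⁺]) = 1 / (1 + 10^-0.66 + 10^-3.34)
   = 1 / (1 + 0.21878 + 0.00045709) = 1/1.2192 = 0.8202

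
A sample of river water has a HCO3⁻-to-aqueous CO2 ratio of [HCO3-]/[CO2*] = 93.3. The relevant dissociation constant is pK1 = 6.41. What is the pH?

pH = 8.38

From K1 = [H⁺][HCO3-]/[CO2*]:  pH = pK1 + log₁₀([HCO3-]/[CO2*])
log₁₀(93.3) = +1.970
pH = 6.41 + (+1.970) = 8.38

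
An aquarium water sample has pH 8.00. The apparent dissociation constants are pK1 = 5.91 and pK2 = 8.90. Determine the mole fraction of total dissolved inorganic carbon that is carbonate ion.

α₂ = 1 / (1 + [H⁺]/K2 + [H⁺]²/(K1K2)) = 1 / (1 + 10^+0.90 + 10^-1.19)
   = 1 / (1 + 7.9433 + 0.064565) = 1/9.0078 = 0.1110

α₂ = 0.111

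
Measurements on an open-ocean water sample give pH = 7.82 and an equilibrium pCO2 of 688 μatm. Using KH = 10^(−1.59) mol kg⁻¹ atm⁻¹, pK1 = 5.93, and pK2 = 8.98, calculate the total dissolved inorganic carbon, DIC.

DIC = 1.49 mmol/kg

[CO2*] = KH · pCO2 = 10^(−1.59) × 688×10^-6 = 1.768×10^-5 mol/kg
α₀ = 1/(1 + K1/[H⁺] + K1K2/[H⁺]²) = 1/(1 + 10^+1.89 + 10^+0.73) = 0.01191
DIC = [CO2*]/α₀ = 1.768×10^-5 / 0.01191 = 1.49 mmol/kg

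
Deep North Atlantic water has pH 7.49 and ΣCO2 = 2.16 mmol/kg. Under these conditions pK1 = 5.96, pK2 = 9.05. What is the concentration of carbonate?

[CO3²⁻] = 0.0563 mmol/kg

α₂ = 1 / (1 + [H⁺]/K2 + [H⁺]²/(K1K2)) = 1 / (1 + 10^+1.56 + 10^+0.03)
   = 1 / (1 + 36.308 + 1.0715) = 1/38.379 = 0.02606
[CO3²⁻] = α₂ × DIC = 0.02606 × 2.16 = 0.0563 mmol/kg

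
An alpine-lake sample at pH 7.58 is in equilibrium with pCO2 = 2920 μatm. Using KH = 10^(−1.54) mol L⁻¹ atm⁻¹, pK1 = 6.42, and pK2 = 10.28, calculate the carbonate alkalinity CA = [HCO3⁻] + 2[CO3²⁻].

CA = 1.22 mmol/L

[CO2*] = KH · pCO2 = 10^(−1.54) × 2920×10^-6 = 8.421×10^-5 mol/L
α₀ = 1/(1 + K1/[H⁺] + K1K2/[H⁺]²) = 1/(1 + 10^+1.16 + 10^-1.54) = 0.06459
DIC = [CO2*]/α₀ = 8.421×10^-5 / 0.06459 = 1.304 mmol/L
CA = (α₁ + 2α₂)·DIC = (0.9336 + 2×0.001863) × 1.304 = 1.22 mmol/L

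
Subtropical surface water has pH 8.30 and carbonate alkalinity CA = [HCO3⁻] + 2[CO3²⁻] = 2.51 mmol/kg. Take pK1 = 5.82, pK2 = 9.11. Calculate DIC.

CA = [HCO3⁻] + 2[CO3²⁻] = (α₁ + 2α₂)·DIC
At pH 8.30: [H⁺]/K1 = 10^-2.48 = 0.0033113, K2/[H⁺] = 10^-0.81 = 0.15488
α₁ = 1/(1 + 0.0033113 + 0.15488) = 1/1.1582 = 0.8634; α₂ = α₁·K2/[H⁺] = 0.1337
α₁ + 2α₂ = 1.1309
DIC = CA / (α₁ + 2α₂) = 2.51 / 1.1309 = 2.22 mmol/kg

DIC = 2.22 mmol/kg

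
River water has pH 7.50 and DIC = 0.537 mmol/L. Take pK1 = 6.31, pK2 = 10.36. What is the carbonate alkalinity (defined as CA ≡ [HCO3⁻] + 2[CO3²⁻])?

CA = [HCO3⁻] + 2[CO3²⁻] = (α₁ + 2α₂)·DIC
At pH 7.50: [H⁺]/K1 = 10^-1.19 = 0.064565, K2/[H⁺] = 10^-2.86 = 0.0013804
α₁ = 1/(1 + 0.064565 + 0.0013804) = 1/1.0659 = 0.9381; α₂ = α₁·K2/[H⁺] = 0.001295
α₁ + 2α₂ = 0.9407
CA = 0.9407 × 0.537 = 0.505 mmol/L

CA = 0.505 mmol/L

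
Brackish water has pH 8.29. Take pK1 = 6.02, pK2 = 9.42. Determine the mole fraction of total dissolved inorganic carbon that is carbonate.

α₂ = 1 / (1 + [H⁺]/K2 + [H⁺]²/(K1K2)) = 1 / (1 + 10^+1.13 + 10^-1.14)
   = 1 / (1 + 13.490 + 0.072444) = 1/14.562 = 0.06867

α₂ = 0.0687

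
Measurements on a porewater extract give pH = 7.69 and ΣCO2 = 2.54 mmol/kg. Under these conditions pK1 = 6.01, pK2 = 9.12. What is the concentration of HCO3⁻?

[HCO3⁻] = 2.40 mmol/kg

α₁ = 1 / (1 + [H⁺]/K1 + K2/[H⁺]) = 1 / (1 + 10^-1.68 + 10^-1.43)
   = 1 / (1 + 0.020893 + 0.037154) = 1/1.0580 = 0.9451
[HCO3⁻] = α₁ × DIC = 0.9451 × 2.54 = 2.40 mmol/kg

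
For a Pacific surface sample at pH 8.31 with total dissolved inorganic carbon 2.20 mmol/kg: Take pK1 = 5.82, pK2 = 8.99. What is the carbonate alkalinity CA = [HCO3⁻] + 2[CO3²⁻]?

CA = 2.57 mmol/kg

CA = [HCO3⁻] + 2[CO3²⁻] = (α₁ + 2α₂)·DIC
At pH 8.31: [H⁺]/K1 = 10^-2.49 = 0.0032359, K2/[H⁺] = 10^-0.68 = 0.20893
α₁ = 1/(1 + 0.0032359 + 0.20893) = 1/1.2122 = 0.8250; α₂ = α₁·K2/[H⁺] = 0.1724
α₁ + 2α₂ = 1.1697
CA = 1.1697 × 2.20 = 2.57 mmol/kg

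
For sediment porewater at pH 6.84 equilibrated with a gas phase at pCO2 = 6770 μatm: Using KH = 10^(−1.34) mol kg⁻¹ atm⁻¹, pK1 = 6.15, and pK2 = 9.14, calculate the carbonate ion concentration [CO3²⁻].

[CO3²⁻] = 7.60 μmol/kg

[CO2*] = KH · pCO2 = 10^(−1.34) × 6770×10^-6 = 3.094×10^-4 mol/kg
α₀ = 1/(1 + K1/[H⁺] + K1K2/[H⁺]²) = 1/(1 + 10^+0.69 + 10^-1.61) = 0.1689
DIC = [CO2*]/α₀ = 3.094×10^-4 / 0.1689 = 1.833 mmol/kg
[CO3²⁻] = α₂·DIC; α₂ = 0.004145, so [CO3²⁻] = 0.004145 × 1.833 = 0.00760 mmol/kg = 7.60 μmol/kg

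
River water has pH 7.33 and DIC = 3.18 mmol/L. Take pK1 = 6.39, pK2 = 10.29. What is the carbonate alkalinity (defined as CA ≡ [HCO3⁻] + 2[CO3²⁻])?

CA = 2.86 mmol/L

CA = [HCO3⁻] + 2[CO3²⁻] = (α₁ + 2α₂)·DIC
At pH 7.33: [H⁺]/K1 = 10^-0.94 = 0.11482, K2/[H⁺] = 10^-2.96 = 0.0010965
α₁ = 1/(1 + 0.11482 + 0.0010965) = 1/1.1159 = 0.8961; α₂ = α₁·K2/[H⁺] = 0.0009826
α₁ + 2α₂ = 0.8981
CA = 0.8981 × 3.18 = 2.86 mmol/L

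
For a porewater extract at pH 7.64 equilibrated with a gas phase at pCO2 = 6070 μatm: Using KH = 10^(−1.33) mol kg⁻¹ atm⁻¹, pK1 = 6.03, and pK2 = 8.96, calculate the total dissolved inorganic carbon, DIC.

[CO2*] = KH · pCO2 = 10^(−1.33) × 6070×10^-6 = 2.839×10^-4 mol/kg
α₀ = 1/(1 + K1/[H⁺] + K1K2/[H⁺]²) = 1/(1 + 10^+1.61 + 10^+0.29) = 0.02289
DIC = [CO2*]/α₀ = 2.839×10^-4 / 0.02289 = 12.4 mmol/kg

DIC = 12.4 mmol/kg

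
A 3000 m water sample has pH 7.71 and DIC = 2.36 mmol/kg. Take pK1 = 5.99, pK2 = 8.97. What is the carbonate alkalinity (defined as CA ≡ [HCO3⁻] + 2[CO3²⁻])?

CA = [HCO3⁻] + 2[CO3²⁻] = (α₁ + 2α₂)·DIC
At pH 7.71: [H⁺]/K1 = 10^-1.72 = 0.019055, K2/[H⁺] = 10^-1.26 = 0.054954
α₁ = 1/(1 + 0.019055 + 0.054954) = 1/1.0740 = 0.9311; α₂ = α₁·K2/[H⁺] = 0.05117
α₁ + 2α₂ = 1.0334
CA = 1.0334 × 2.36 = 2.44 mmol/kg

CA = 2.44 mmol/kg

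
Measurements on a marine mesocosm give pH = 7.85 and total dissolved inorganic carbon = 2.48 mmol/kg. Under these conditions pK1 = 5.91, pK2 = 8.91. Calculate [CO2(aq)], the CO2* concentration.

[CO2*] = 0.0259 mmol/kg

α₀ = 1 / (1 + K1/[H⁺] + K1K2/[H⁺]²) = 1 / (1 + 10^+1.94 + 10^+0.88)
   = 1 / (1 + 87.096 + 7.5858) = 1/95.682 = 0.01045
[CO2*] = α₀ × DIC = 0.01045 × 2.48 = 0.0259 mmol/kg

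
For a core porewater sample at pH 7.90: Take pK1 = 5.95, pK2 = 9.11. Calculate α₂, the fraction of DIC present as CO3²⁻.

α₂ = 1 / (1 + [H⁺]/K2 + [H⁺]²/(K1K2)) = 1 / (1 + 10^+1.21 + 10^-0.74)
   = 1 / (1 + 16.218 + 0.18197) = 1/17.400 = 0.05747

α₂ = 0.0575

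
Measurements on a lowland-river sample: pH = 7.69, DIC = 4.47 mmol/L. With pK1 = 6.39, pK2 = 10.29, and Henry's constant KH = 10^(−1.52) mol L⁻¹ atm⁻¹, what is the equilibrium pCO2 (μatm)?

α₀ = 1 / (1 + K1/[H⁺] + K1K2/[H⁺]²) = 1 / (1 + 10^+1.30 + 10^-1.30)
   = 1 / (1 + 19.953 + 0.050119) = 1/21.003 = 0.04761
[CO2*] = α₀ × DIC = 0.04761 × 4.47 = 0.2128 mmol/L
pCO2 = [CO2*]/KH = 2.128×10^-4 / 3.020×10^-2 = 7050 μatm

pCO2 = 7050 μatm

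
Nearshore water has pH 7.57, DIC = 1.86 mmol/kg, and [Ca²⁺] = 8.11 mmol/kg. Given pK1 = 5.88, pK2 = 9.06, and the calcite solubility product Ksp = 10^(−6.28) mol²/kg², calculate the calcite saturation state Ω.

Ω = 0.883

α₂ = 1 / (1 + [H⁺]/K2 + [H⁺]²/(K1K2)) = 1 / (1 + 10^+1.49 + 10^-0.20)
   = 1 / (1 + 30.903 + 0.63096) = 1/32.534 = 0.03074
[CO3²⁻] = α₂ × DIC = 0.03074 × 1.86 = 0.05717 mmol/kg
Ksp = 10^(−6.28) = 5.248×10^-7
Ω = [Ca²⁺][CO3²⁻]/Ksp = (8.11×10^-3)(5.717×10^-5) / 5.248×10^-7 = 0.883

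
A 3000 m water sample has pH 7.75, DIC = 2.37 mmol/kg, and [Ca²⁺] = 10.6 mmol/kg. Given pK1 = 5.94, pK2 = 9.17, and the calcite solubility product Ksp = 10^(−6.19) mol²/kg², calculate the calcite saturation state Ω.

α₂ = 1 / (1 + [H⁺]/K2 + [H⁺]²/(K1K2)) = 1 / (1 + 10^+1.42 + 10^-0.39)
   = 1 / (1 + 26.303 + 0.40738) = 1/27.710 = 0.03609
[CO3²⁻] = α₂ × DIC = 0.03609 × 2.37 = 0.08553 mmol/kg
Ksp = 10^(−6.19) = 6.457×10^-7
Ω = [Ca²⁺][CO3²⁻]/Ksp = (10.6×10^-3)(8.553×10^-5) / 6.457×10^-7 = 1.40

Ω = 1.40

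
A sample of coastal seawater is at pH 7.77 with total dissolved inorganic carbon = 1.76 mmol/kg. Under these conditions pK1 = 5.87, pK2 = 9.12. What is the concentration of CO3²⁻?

[CO3²⁻] = 0.0744 mmol/kg

α₂ = 1 / (1 + [H⁺]/K2 + [H⁺]²/(K1K2)) = 1 / (1 + 10^+1.35 + 10^-0.55)
   = 1 / (1 + 22.387 + 0.28184) = 1/23.669 = 0.04225
[CO3²⁻] = α₂ × DIC = 0.04225 × 1.76 = 0.0744 mmol/kg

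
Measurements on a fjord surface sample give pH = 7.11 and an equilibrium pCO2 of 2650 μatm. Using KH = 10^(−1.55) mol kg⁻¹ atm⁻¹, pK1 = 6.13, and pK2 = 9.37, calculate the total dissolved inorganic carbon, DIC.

DIC = 0.792 mmol/kg

[CO2*] = KH · pCO2 = 10^(−1.55) × 2650×10^-6 = 7.469×10^-5 mol/kg
α₀ = 1/(1 + K1/[H⁺] + K1K2/[H⁺]²) = 1/(1 + 10^+0.98 + 10^-1.28) = 0.09432
DIC = [CO2*]/α₀ = 7.469×10^-5 / 0.09432 = 0.792 mmol/kg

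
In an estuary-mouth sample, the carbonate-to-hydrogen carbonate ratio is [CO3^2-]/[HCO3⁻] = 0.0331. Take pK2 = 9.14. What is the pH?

pH = 7.66

From K2 = [H⁺][CO3^2-]/[HCO3⁻]:  pH = pK2 + log₁₀([CO3^2-]/[HCO3⁻])
log₁₀(0.0331) = -1.480
pH = 9.14 + (-1.480) = 7.66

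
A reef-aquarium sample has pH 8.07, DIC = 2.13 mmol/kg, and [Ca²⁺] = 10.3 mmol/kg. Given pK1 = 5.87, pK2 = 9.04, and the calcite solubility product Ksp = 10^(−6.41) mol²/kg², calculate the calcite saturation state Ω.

α₂ = 1 / (1 + [H⁺]/K2 + [H⁺]²/(K1K2)) = 1 / (1 + 10^+0.97 + 10^-1.23)
   = 1 / (1 + 9.3325 + 0.058884) = 1/10.391 = 0.09623
[CO3²⁻] = α₂ × DIC = 0.09623 × 2.13 = 0.2050 mmol/kg
Ksp = 10^(−6.41) = 3.890×10^-7
Ω = [Ca²⁺][CO3²⁻]/Ksp = (10.3×10^-3)(2.050×10^-4) / 3.890×10^-7 = 5.43

Ω = 5.43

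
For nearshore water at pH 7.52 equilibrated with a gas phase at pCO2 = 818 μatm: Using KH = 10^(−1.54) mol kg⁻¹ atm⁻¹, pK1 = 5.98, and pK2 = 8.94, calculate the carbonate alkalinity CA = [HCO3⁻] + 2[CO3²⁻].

[CO2*] = KH · pCO2 = 10^(−1.54) × 818×10^-6 = 2.359×10^-5 mol/kg
α₀ = 1/(1 + K1/[H⁺] + K1K2/[H⁺]²) = 1/(1 + 10^+1.54 + 10^+0.12) = 0.02703
DIC = [CO2*]/α₀ = 2.359×10^-5 / 0.02703 = 0.8727 mmol/kg
CA = (α₁ + 2α₂)·DIC = (0.9373 + 2×0.03564) × 0.8727 = 0.880 mmol/kg

CA = 0.880 mmol/kg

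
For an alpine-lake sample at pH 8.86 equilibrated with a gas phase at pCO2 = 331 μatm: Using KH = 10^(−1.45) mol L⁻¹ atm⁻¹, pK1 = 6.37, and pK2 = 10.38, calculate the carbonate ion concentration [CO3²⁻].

[CO3²⁻] = 0.110 mmol/L

[CO2*] = KH · pCO2 = 10^(−1.45) × 331×10^-6 = 1.174×10^-5 mol/L
α₀ = 1/(1 + K1/[H⁺] + K1K2/[H⁺]²) = 1/(1 + 10^+2.49 + 10^+0.97) = 0.003131
DIC = [CO2*]/α₀ = 1.174×10^-5 / 0.003131 = 3.751 mmol/L
[CO3²⁻] = α₂·DIC; α₂ = 0.02922, so [CO3²⁻] = 0.02922 × 3.751 = 0.110 mmol/L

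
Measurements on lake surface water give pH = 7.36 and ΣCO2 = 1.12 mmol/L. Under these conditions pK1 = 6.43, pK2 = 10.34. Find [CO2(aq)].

[CO2*] = 0.118 mmol/L

α₀ = 1 / (1 + K1/[H⁺] + K1K2/[H⁺]²) = 1 / (1 + 10^+0.93 + 10^-2.05)
   = 1 / (1 + 8.5114 + 0.0089125) = 1/9.5203 = 0.1050
[CO2*] = α₀ × DIC = 0.1050 × 1.12 = 0.118 mmol/L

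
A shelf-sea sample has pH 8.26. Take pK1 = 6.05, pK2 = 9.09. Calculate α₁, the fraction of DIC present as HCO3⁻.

α₁ = 1 / (1 + [H⁺]/K1 + K2/[H⁺]) = 1 / (1 + 10^-2.21 + 10^-0.83)
   = 1 / (1 + 0.0061660 + 0.14791) = 1/1.1541 = 0.8665

α₁ = 0.866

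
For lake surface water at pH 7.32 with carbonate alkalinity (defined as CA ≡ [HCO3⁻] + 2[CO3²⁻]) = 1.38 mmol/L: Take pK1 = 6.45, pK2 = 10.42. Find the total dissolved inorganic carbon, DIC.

CA = [HCO3⁻] + 2[CO3²⁻] = (α₁ + 2α₂)·DIC
At pH 7.32: [H⁺]/K1 = 10^-0.87 = 0.13490, K2/[H⁺] = 10^-3.10 = 0.00079433
α₁ = 1/(1 + 0.13490 + 0.00079433) = 1/1.1357 = 0.8805; α₂ = α₁·K2/[H⁺] = 0.0006994
α₁ + 2α₂ = 0.8819
DIC = CA / (α₁ + 2α₂) = 1.38 / 0.8819 = 1.56 mmol/L

DIC = 1.56 mmol/L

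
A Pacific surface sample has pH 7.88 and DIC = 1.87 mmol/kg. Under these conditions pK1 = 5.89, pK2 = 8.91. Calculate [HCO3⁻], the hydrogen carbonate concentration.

α₁ = 1 / (1 + [H⁺]/K1 + K2/[H⁺]) = 1 / (1 + 10^-1.99 + 10^-1.03)
   = 1 / (1 + 0.010233 + 0.093325) = 1/1.1036 = 0.9062
[HCO3⁻] = α₁ × DIC = 0.9062 × 1.87 = 1.69 mmol/kg

[HCO3⁻] = 1.69 mmol/kg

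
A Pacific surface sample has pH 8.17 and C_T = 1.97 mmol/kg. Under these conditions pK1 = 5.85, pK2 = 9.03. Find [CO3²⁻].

α₂ = 1 / (1 + [H⁺]/K2 + [H⁺]²/(K1K2)) = 1 / (1 + 10^+0.86 + 10^-1.46)
   = 1 / (1 + 7.2444 + 0.034674) = 1/8.2790 = 0.1208
[CO3²⁻] = α₂ × DIC = 0.1208 × 1.97 = 0.238 mmol/kg

[CO3²⁻] = 0.238 mmol/kg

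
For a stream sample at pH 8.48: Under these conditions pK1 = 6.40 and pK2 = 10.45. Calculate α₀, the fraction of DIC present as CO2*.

α₀ = 0.00816

α₀ = 1 / (1 + K1/[H⁺] + K1K2/[H⁺]²) = 1 / (1 + 10^+2.08 + 10^+0.11)
   = 1 / (1 + 120.23 + 1.2882) = 1/122.51 = 0.008162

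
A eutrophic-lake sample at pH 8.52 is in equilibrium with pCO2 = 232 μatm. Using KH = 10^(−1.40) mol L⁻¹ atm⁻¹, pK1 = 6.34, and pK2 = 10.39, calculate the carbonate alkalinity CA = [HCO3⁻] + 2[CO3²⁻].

[CO2*] = KH · pCO2 = 10^(−1.40) × 232×10^-6 = 9.236×10^-6 mol/L
α₀ = 1/(1 + K1/[H⁺] + K1K2/[H⁺]²) = 1/(1 + 10^+2.18 + 10^+0.31) = 0.006477
DIC = [CO2*]/α₀ = 9.236×10^-6 / 0.006477 = 1.426 mmol/L
CA = (α₁ + 2α₂)·DIC = (0.9803 + 2×0.01322) × 1.426 = 1.44 mmol/L

CA = 1.44 mmol/L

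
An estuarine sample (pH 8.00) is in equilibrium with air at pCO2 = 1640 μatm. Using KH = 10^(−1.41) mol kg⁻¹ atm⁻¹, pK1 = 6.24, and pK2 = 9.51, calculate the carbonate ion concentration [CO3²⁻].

[CO3²⁻] = 0.113 mmol/kg

[CO2*] = KH · pCO2 = 10^(−1.41) × 1640×10^-6 = 6.380×10^-5 mol/kg
α₀ = 1/(1 + K1/[H⁺] + K1K2/[H⁺]²) = 1/(1 + 10^+1.76 + 10^+0.25) = 0.01658
DIC = [CO2*]/α₀ = 6.380×10^-5 / 0.01658 = 3.849 mmol/kg
[CO3²⁻] = α₂·DIC; α₂ = 0.02948, so [CO3²⁻] = 0.02948 × 3.849 = 0.113 mmol/kg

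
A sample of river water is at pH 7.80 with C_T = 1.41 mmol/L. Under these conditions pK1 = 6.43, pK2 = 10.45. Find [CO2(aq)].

[CO2*] = 0.0576 mmol/L

α₀ = 1 / (1 + K1/[H⁺] + K1K2/[H⁺]²) = 1 / (1 + 10^+1.37 + 10^-1.28)
   = 1 / (1 + 23.442 + 0.052481) = 1/24.495 = 0.04083
[CO2*] = α₀ × DIC = 0.04083 × 1.41 = 0.0576 mmol/L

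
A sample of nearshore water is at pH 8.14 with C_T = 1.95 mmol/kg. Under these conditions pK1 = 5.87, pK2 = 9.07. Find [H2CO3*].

[CO2*] = 9.33 μmol/kg

α₀ = 1 / (1 + K1/[H⁺] + K1K2/[H⁺]²) = 1 / (1 + 10^+2.27 + 10^+1.34)
   = 1 / (1 + 186.21 + 21.878) = 1/209.09 = 0.004783
[CO2*] = α₀ × DIC = 0.004783 × 1.95 = 0.00933 mmol/kg = 9.33 μmol/kg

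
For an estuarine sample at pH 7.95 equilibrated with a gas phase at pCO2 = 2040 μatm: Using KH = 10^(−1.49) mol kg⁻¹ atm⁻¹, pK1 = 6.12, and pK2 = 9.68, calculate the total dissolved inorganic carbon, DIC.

[CO2*] = KH · pCO2 = 10^(−1.49) × 2040×10^-6 = 6.601×10^-5 mol/kg
α₀ = 1/(1 + K1/[H⁺] + K1K2/[H⁺]²) = 1/(1 + 10^+1.83 + 10^+0.10) = 0.01431
DIC = [CO2*]/α₀ = 6.601×10^-5 / 0.01431 = 4.61 mmol/kg

DIC = 4.61 mmol/kg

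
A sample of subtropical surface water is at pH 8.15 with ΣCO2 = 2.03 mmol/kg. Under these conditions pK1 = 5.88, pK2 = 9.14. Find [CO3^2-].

[CO3²⁻] = 0.188 mmol/kg

α₂ = 1 / (1 + [H⁺]/K2 + [H⁺]²/(K1K2)) = 1 / (1 + 10^+0.99 + 10^-1.28)
   = 1 / (1 + 9.7724 + 0.052481) = 1/10.825 = 0.09238
[CO3²⁻] = α₂ × DIC = 0.09238 × 2.03 = 0.188 mmol/kg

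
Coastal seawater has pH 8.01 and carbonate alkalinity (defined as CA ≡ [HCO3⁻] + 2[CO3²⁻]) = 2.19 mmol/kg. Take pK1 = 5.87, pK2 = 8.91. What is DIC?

CA = [HCO3⁻] + 2[CO3²⁻] = (α₁ + 2α₂)·DIC
At pH 8.01: [H⁺]/K1 = 10^-2.14 = 0.0072444, K2/[H⁺] = 10^-0.90 = 0.12589
α₁ = 1/(1 + 0.0072444 + 0.12589) = 1/1.1331 = 0.8825; α₂ = α₁·K2/[H⁺] = 0.1111
α₁ + 2α₂ = 1.1047
DIC = CA / (α₁ + 2α₂) = 2.19 / 1.1047 = 1.98 mmol/kg

DIC = 1.98 mmol/kg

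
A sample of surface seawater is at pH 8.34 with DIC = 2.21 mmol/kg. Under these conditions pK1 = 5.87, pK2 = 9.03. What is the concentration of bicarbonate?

α₁ = 1 / (1 + [H⁺]/K1 + K2/[H⁺]) = 1 / (1 + 10^-2.47 + 10^-0.69)
   = 1 / (1 + 0.0033884 + 0.20417) = 1/1.2076 = 0.8281
[HCO3⁻] = α₁ × DIC = 0.8281 × 2.21 = 1.83 mmol/kg

[HCO3⁻] = 1.83 mmol/kg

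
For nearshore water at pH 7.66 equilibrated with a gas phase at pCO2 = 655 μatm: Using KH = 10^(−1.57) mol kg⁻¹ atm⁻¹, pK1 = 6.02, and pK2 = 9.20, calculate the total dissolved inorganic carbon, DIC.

[CO2*] = KH · pCO2 = 10^(−1.57) × 655×10^-6 = 1.763×10^-5 mol/kg
α₀ = 1/(1 + K1/[H⁺] + K1K2/[H⁺]²) = 1/(1 + 10^+1.64 + 10^+0.10) = 0.02178
DIC = [CO2*]/α₀ = 1.763×10^-5 / 0.02178 = 0.809 mmol/kg

DIC = 0.809 mmol/kg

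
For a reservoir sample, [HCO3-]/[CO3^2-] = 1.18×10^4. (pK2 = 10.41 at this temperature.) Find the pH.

pH = 6.34

From K2 = [H⁺][CO3^2-]/[HCO3-]:  pH = pK2 − log₁₀([HCO3-]/[CO3^2-])
log₁₀(1.18×10^4) = +4.072
pH = 10.41 − (+4.072) = 6.34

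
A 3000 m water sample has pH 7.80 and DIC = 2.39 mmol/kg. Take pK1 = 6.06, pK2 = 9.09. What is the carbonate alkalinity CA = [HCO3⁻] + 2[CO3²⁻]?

CA = [HCO3⁻] + 2[CO3²⁻] = (α₁ + 2α₂)·DIC
At pH 7.80: [H⁺]/K1 = 10^-1.74 = 0.018197, K2/[H⁺] = 10^-1.29 = 0.051286
α₁ = 1/(1 + 0.018197 + 0.051286) = 1/1.0695 = 0.9350; α₂ = α₁·K2/[H⁺] = 0.04795
α₁ + 2α₂ = 1.0309
CA = 1.0309 × 2.39 = 2.46 mmol/kg

CA = 2.46 mmol/kg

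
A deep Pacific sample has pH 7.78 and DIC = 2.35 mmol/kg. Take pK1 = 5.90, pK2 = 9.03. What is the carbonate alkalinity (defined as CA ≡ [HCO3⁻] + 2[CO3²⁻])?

CA = 2.44 mmol/kg

CA = [HCO3⁻] + 2[CO3²⁻] = (α₁ + 2α₂)·DIC
At pH 7.78: [H⁺]/K1 = 10^-1.88 = 0.013183, K2/[H⁺] = 10^-1.25 = 0.056234
α₁ = 1/(1 + 0.013183 + 0.056234) = 1/1.0694 = 0.9351; α₂ = α₁·K2/[H⁺] = 0.05258
α₁ + 2α₂ = 1.0403
CA = 1.0403 × 2.35 = 2.44 mmol/kg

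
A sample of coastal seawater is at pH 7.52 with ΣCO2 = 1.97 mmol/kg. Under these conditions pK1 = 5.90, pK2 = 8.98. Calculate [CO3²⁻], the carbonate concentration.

[CO3²⁻] = 0.0645 mmol/kg

α₂ = 1 / (1 + [H⁺]/K2 + [H⁺]²/(K1K2)) = 1 / (1 + 10^+1.46 + 10^-0.16)
   = 1 / (1 + 28.840 + 0.69183) = 1/30.532 = 0.03275
[CO3²⁻] = α₂ × DIC = 0.03275 × 1.97 = 0.0645 mmol/kg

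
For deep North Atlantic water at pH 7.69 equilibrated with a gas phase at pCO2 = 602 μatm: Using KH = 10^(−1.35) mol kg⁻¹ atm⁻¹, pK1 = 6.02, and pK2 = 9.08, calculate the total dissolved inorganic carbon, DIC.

DIC = 1.34 mmol/kg

[CO2*] = KH · pCO2 = 10^(−1.35) × 602×10^-6 = 2.689×10^-5 mol/kg
α₀ = 1/(1 + K1/[H⁺] + K1K2/[H⁺]²) = 1/(1 + 10^+1.67 + 10^+0.28) = 0.02013
DIC = [CO2*]/α₀ = 2.689×10^-5 / 0.02013 = 1.34 mmol/kg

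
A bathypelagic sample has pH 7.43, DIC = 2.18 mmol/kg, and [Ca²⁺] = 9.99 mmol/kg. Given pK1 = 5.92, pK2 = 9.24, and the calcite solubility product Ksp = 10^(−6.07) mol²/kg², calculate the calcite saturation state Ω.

Ω = 0.379

α₂ = 1 / (1 + [H⁺]/K2 + [H⁺]²/(K1K2)) = 1 / (1 + 10^+1.81 + 10^+0.30)
   = 1 / (1 + 64.565 + 1.9953) = 1/67.561 = 0.01480
[CO3²⁻] = α₂ × DIC = 0.01480 × 2.18 = 0.03227 mmol/kg
Ksp = 10^(−6.07) = 8.511×10^-7
Ω = [Ca²⁺][CO3²⁻]/Ksp = (9.99×10^-3)(3.227×10^-5) / 8.511×10^-7 = 0.379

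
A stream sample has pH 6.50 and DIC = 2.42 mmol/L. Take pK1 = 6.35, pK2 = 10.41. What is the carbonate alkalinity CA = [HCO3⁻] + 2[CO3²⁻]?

CA = [HCO3⁻] + 2[CO3²⁻] = (α₁ + 2α₂)·DIC
At pH 6.50: [H⁺]/K1 = 10^-0.15 = 0.70795, K2/[H⁺] = 10^-3.91 = 0.00012303
α₁ = 1/(1 + 0.70795 + 0.00012303) = 1/1.7081 = 0.5855; α₂ = α₁·K2/[H⁺] = 7.203×10^-5
α₁ + 2α₂ = 0.5856
CA = 0.5856 × 2.42 = 1.42 mmol/L

CA = 1.42 mmol/L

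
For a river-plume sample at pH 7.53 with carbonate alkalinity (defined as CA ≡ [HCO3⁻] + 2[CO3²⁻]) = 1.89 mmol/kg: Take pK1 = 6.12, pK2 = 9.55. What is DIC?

DIC = 1.94 mmol/kg

CA = [HCO3⁻] + 2[CO3²⁻] = (α₁ + 2α₂)·DIC
At pH 7.53: [H⁺]/K1 = 10^-1.41 = 0.038905, K2/[H⁺] = 10^-2.02 = 0.0095499
α₁ = 1/(1 + 0.038905 + 0.0095499) = 1/1.0485 = 0.9538; α₂ = α₁·K2/[H⁺] = 0.009109
α₁ + 2α₂ = 0.9720
DIC = CA / (α₁ + 2α₂) = 1.89 / 0.9720 = 1.94 mmol/kg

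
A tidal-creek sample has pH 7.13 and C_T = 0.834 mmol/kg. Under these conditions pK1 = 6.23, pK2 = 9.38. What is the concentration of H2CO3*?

[CO2*] = 0.0928 mmol/kg

α₀ = 1 / (1 + K1/[H⁺] + K1K2/[H⁺]²) = 1 / (1 + 10^+0.90 + 10^-1.35)
   = 1 / (1 + 7.9433 + 0.044668) = 1/8.9880 = 0.1113
[CO2*] = α₀ × DIC = 0.1113 × 0.834 = 0.0928 mmol/kg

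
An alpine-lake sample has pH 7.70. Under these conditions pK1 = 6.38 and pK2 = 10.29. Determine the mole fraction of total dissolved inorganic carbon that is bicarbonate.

α₁ = 0.952

α₁ = 1 / (1 + [H⁺]/K1 + K2/[H⁺]) = 1 / (1 + 10^-1.32 + 10^-2.59)
   = 1 / (1 + 0.047863 + 0.0025704) = 1/1.0504 = 0.9520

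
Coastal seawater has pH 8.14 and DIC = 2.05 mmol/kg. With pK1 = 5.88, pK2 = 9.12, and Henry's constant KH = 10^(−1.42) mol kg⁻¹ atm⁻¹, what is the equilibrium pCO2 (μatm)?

α₀ = 1 / (1 + K1/[H⁺] + K1K2/[H⁺]²) = 1 / (1 + 10^+2.26 + 10^+1.28)
   = 1 / (1 + 181.97 + 19.055) = 1/202.02 = 0.004950
[CO2*] = α₀ × DIC = 0.004950 × 2.05 = 0.01015 mmol/kg = 10.15 μmol/kg
pCO2 = [CO2*]/KH = 1.015×10^-5 / 3.802×10^-2 = 267 μatm

pCO2 = 267 μatm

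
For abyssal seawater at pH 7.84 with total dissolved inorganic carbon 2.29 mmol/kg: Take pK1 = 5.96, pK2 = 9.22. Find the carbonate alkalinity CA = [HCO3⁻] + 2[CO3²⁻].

CA = [HCO3⁻] + 2[CO3²⁻] = (α₁ + 2α₂)·DIC
At pH 7.84: [H⁺]/K1 = 10^-1.88 = 0.013183, K2/[H⁺] = 10^-1.38 = 0.041687
α₁ = 1/(1 + 0.013183 + 0.041687) = 1/1.0549 = 0.9480; α₂ = α₁·K2/[H⁺] = 0.03952
α₁ + 2α₂ = 1.0270
CA = 1.0270 × 2.29 = 2.35 mmol/kg

CA = 2.35 mmol/kg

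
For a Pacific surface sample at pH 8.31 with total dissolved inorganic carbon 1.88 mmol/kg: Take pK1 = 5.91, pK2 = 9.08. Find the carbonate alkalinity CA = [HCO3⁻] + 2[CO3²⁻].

CA = [HCO3⁻] + 2[CO3²⁻] = (α₁ + 2α₂)·DIC
At pH 8.31: [H⁺]/K1 = 10^-2.40 = 0.0039811, K2/[H⁺] = 10^-0.77 = 0.16982
α₁ = 1/(1 + 0.0039811 + 0.16982) = 1/1.1738 = 0.8519; α₂ = α₁·K2/[H⁺] = 0.1447
α₁ + 2α₂ = 1.1413
CA = 1.1413 × 1.88 = 2.15 mmol/kg

CA = 2.15 mmol/kg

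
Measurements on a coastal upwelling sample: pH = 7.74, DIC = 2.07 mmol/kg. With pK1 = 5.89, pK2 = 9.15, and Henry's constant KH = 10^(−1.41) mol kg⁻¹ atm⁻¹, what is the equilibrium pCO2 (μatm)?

pCO2 = 714 μatm

α₀ = 1 / (1 + K1/[H⁺] + K1K2/[H⁺]²) = 1 / (1 + 10^+1.85 + 10^+0.44)
   = 1 / (1 + 70.795 + 2.7542) = 1/74.549 = 0.01341
[CO2*] = α₀ × DIC = 0.01341 × 2.07 = 0.02777 mmol/kg
pCO2 = [CO2*]/KH = 2.777×10^-5 / 3.890×10^-2 = 714 μatm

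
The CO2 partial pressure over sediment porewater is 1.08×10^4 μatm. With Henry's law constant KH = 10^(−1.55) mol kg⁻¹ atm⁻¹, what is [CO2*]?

[CO2*] = 304 μmol/kg

KH = 10^(−1.55) = 2.818×10^-2 mol kg⁻¹ atm⁻¹
[CO2*] = KH · pCO2 = 2.818×10^-2 × 1.08×10^4×10^-6 atm = 3.04×10^-4 mol/kg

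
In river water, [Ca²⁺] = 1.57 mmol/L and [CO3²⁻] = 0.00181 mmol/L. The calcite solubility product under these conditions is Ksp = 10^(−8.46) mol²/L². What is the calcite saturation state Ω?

Ksp = 10^(−8.46) = 3.467×10^-9
Ω = [Ca²⁺][CO3²⁻]/Ksp = (1.57×10^-3)(0.00181×10^-3) / 3.467×10^-9 = 0.820

Ω = 0.820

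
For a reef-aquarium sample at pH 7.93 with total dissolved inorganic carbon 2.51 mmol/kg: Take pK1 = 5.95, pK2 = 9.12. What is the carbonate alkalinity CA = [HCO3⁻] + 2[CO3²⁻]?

CA = 2.64 mmol/kg

CA = [HCO3⁻] + 2[CO3²⁻] = (α₁ + 2α₂)·DIC
At pH 7.93: [H⁺]/K1 = 10^-1.98 = 0.010471, K2/[H⁺] = 10^-1.19 = 0.064565
α₁ = 1/(1 + 0.010471 + 0.064565) = 1/1.0750 = 0.9302; α₂ = α₁·K2/[H⁺] = 0.06006
α₁ + 2α₂ = 1.0503
CA = 1.0503 × 2.51 = 2.64 mmol/kg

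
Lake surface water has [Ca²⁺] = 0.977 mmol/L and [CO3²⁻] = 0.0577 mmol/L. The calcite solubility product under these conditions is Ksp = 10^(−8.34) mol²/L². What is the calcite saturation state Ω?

Ksp = 10^(−8.34) = 4.571×10^-9
Ω = [Ca²⁺][CO3²⁻]/Ksp = (0.977×10^-3)(0.0577×10^-3) / 4.571×10^-9 = 12.3

Ω = 12.3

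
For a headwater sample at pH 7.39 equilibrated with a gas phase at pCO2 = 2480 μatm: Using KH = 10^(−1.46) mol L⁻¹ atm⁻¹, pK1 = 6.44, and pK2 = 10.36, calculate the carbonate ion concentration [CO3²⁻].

[CO2*] = KH · pCO2 = 10^(−1.46) × 2480×10^-6 = 8.599×10^-5 mol/L
α₀ = 1/(1 + K1/[H⁺] + K1K2/[H⁺]²) = 1/(1 + 10^+0.95 + 10^-2.02) = 0.1008
DIC = [CO2*]/α₀ = 8.599×10^-5 / 0.1008 = 0.8532 mmol/L
[CO3²⁻] = α₂·DIC; α₂ = 0.0009625, so [CO3²⁻] = 0.0009625 × 0.8532 = 0.000821 mmol/L = 0.821 μmol/L

[CO3²⁻] = 0.821 μmol/L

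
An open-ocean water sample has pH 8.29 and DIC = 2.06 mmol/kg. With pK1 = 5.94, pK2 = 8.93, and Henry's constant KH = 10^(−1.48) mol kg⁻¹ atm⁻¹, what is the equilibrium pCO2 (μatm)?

α₀ = 1 / (1 + K1/[H⁺] + K1K2/[H⁺]²) = 1 / (1 + 10^+2.35 + 10^+1.71)
   = 1 / (1 + 223.87 + 51.286) = 1/276.16 = 0.003621
[CO2*] = α₀ × DIC = 0.003621 × 2.06 = 0.007459 mmol/kg = 7.459 μmol/kg
pCO2 = [CO2*]/KH = 7.459×10^-6 / 3.311×10^-2 = 225 μatm

pCO2 = 225 μatm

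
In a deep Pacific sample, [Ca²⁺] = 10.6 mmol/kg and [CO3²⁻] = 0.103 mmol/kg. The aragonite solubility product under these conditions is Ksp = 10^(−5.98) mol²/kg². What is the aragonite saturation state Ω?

Ω = 1.04

Ksp = 10^(−5.98) = 1.047×10^-6
Ω = [Ca²⁺][CO3²⁻]/Ksp = (10.6×10^-3)(0.103×10^-3) / 1.047×10^-6 = 1.04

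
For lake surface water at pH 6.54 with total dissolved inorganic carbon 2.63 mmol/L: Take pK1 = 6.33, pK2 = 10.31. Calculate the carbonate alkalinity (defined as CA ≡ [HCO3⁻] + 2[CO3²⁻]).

CA = [HCO3⁻] + 2[CO3²⁻] = (α₁ + 2α₂)·DIC
At pH 6.54: [H⁺]/K1 = 10^-0.21 = 0.61660, K2/[H⁺] = 10^-3.77 = 0.00016982
α₁ = 1/(1 + 0.61660 + 0.00016982) = 1/1.6168 = 0.6185; α₂ = α₁·K2/[H⁺] = 0.0001050
α₁ + 2α₂ = 0.6187
CA = 0.6187 × 2.63 = 1.63 mmol/L

CA = 1.63 mmol/L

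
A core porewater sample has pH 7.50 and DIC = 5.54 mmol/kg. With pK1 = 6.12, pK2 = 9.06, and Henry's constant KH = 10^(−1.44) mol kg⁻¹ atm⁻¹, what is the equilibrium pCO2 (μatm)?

pCO2 = 5950 μatm

α₀ = 1 / (1 + K1/[H⁺] + K1K2/[H⁺]²) = 1 / (1 + 10^+1.38 + 10^-0.18)
   = 1 / (1 + 23.988 + 0.66069) = 1/25.649 = 0.03899
[CO2*] = α₀ × DIC = 0.03899 × 5.54 = 0.2160 mmol/kg
pCO2 = [CO2*]/KH = 2.160×10^-4 / 3.631×10^-2 = 5950 μatm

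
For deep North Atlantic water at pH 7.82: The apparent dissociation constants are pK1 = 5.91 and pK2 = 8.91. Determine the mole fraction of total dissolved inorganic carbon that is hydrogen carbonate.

α₁ = 1 / (1 + [H⁺]/K1 + K2/[H⁺]) = 1 / (1 + 10^-1.91 + 10^-1.09)
   = 1 / (1 + 0.012303 + 0.081283) = 1/1.0936 = 0.9144

α₁ = 0.914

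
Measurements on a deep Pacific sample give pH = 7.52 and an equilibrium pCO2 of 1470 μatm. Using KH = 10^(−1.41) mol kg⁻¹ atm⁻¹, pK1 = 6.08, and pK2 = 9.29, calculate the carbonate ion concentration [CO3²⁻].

[CO3²⁻] = 0.0267 mmol/kg

[CO2*] = KH · pCO2 = 10^(−1.41) × 1470×10^-6 = 5.719×10^-5 mol/kg
α₀ = 1/(1 + K1/[H⁺] + K1K2/[H⁺]²) = 1/(1 + 10^+1.44 + 10^-0.33) = 0.03447
DIC = [CO2*]/α₀ = 5.719×10^-5 / 0.03447 = 1.659 mmol/kg
[CO3²⁻] = α₂·DIC; α₂ = 0.01612, so [CO3²⁻] = 0.01612 × 1.659 = 0.0267 mmol/kg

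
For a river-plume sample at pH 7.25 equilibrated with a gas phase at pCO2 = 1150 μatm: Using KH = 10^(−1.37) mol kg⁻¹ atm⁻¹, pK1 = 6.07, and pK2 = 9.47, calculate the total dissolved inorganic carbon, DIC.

DIC = 0.796 mmol/kg

[CO2*] = KH · pCO2 = 10^(−1.37) × 1150×10^-6 = 4.906×10^-5 mol/kg
α₀ = 1/(1 + K1/[H⁺] + K1K2/[H⁺]²) = 1/(1 + 10^+1.18 + 10^-1.04) = 0.06163
DIC = [CO2*]/α₀ = 4.906×10^-5 / 0.06163 = 0.796 mmol/kg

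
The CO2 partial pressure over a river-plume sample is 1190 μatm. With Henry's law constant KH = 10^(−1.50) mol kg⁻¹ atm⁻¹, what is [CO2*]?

[CO2*] = 37.6 μmol/kg

KH = 10^(−1.50) = 3.162×10^-2 mol kg⁻¹ atm⁻¹
[CO2*] = KH · pCO2 = 3.162×10^-2 × 1190×10^-6 atm = 3.76×10^-5 mol/kg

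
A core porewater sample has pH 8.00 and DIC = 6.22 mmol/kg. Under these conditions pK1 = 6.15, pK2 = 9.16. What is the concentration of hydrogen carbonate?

α₁ = 1 / (1 + [H⁺]/K1 + K2/[H⁺]) = 1 / (1 + 10^-1.85 + 10^-1.16)
   = 1 / (1 + 0.014125 + 0.069183) = 1/1.0833 = 0.9231
[HCO3⁻] = α₁ × DIC = 0.9231 × 6.22 = 5.74 mmol/kg

[HCO3⁻] = 5.74 mmol/kg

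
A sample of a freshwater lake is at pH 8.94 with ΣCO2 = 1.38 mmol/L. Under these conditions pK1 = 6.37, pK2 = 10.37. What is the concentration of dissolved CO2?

α₀ = 1 / (1 + K1/[H⁺] + K1K2/[H⁺]²) = 1 / (1 + 10^+2.57 + 10^+1.14)
   = 1 / (1 + 371.54 + 13.804) = 1/386.34 = 0.002588
[CO2*] = α₀ × DIC = 0.002588 × 1.38 = 0.00357 mmol/L = 3.57 μmol/L

[CO2*] = 3.57 μmol/L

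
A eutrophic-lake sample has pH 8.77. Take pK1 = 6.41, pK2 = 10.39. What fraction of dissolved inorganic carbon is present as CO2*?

α₀ = 0.00424

α₀ = 1 / (1 + K1/[H⁺] + K1K2/[H⁺]²) = 1 / (1 + 10^+2.36 + 10^+0.74)
   = 1 / (1 + 229.09 + 5.4954) = 1/235.58 = 0.004245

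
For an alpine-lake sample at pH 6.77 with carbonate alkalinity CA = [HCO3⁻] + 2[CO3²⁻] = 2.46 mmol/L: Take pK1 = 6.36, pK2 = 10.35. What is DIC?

CA = [HCO3⁻] + 2[CO3²⁻] = (α₁ + 2α₂)·DIC
At pH 6.77: [H⁺]/K1 = 10^-0.41 = 0.38905, K2/[H⁺] = 10^-3.58 = 0.00026303
α₁ = 1/(1 + 0.38905 + 0.00026303) = 1/1.3893 = 0.7198; α₂ = α₁·K2/[H⁺] = 0.0001893
α₁ + 2α₂ = 0.7202
DIC = CA / (α₁ + 2α₂) = 2.46 / 0.7202 = 3.42 mmol/L

DIC = 3.42 mmol/L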